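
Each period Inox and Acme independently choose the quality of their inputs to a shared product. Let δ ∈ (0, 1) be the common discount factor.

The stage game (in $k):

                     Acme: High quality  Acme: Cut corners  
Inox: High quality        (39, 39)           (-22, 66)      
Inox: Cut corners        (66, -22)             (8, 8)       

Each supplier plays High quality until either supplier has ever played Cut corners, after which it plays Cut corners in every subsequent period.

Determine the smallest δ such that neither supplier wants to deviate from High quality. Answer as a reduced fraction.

27/58

39/(1−δ) ≥ 66 + 8δ/(1−δ)
39 ≥ 66 − 58δ
δ ≥ 27/58.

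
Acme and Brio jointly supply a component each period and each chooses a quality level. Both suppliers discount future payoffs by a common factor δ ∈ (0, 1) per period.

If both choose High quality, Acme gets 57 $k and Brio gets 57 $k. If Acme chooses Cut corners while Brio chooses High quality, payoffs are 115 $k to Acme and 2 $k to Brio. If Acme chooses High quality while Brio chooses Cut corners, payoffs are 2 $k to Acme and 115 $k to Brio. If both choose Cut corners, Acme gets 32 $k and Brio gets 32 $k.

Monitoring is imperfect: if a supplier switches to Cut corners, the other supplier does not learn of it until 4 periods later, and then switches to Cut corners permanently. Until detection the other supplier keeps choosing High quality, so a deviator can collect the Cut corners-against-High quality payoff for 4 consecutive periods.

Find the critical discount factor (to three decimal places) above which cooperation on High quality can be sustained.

The best deviation is to choose Cut corners for all 4 undetected periods, earning 115 each, then 32 forever once detected.
Deviation value: 115(1−δ^4)/(1−δ) + 32δ^4/(1−δ); cooperation value: 57/(1−δ).
IC: 57 ≥ 115(1−δ^4) + 32δ^4 = 115 − 83δ^4.
So δ^4 ≥ 58/83, giving δ ≥ (58/83)^(1/4) ≈ 0.914.

0.914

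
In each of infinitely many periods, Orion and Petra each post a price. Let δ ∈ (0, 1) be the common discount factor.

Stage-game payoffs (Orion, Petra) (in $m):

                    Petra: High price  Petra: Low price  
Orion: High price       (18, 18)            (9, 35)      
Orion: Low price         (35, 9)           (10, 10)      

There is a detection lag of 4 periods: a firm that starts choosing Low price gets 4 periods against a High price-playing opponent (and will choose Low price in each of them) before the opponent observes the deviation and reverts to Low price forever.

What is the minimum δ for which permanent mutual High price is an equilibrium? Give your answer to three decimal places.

0.908

The best deviation is to choose Low price for all 4 undetected periods, earning 35 each, then 10 forever once detected.
Deviation value: 35(1−δ^4)/(1−δ) + 10δ^4/(1−δ); cooperation value: 18/(1−δ).
IC: 18 ≥ 35(1−δ^4) + 10δ^4 = 35 − 25δ^4.
So δ^4 ≥ 17/25, giving δ ≥ (17/25)^(1/4) ≈ 0.908.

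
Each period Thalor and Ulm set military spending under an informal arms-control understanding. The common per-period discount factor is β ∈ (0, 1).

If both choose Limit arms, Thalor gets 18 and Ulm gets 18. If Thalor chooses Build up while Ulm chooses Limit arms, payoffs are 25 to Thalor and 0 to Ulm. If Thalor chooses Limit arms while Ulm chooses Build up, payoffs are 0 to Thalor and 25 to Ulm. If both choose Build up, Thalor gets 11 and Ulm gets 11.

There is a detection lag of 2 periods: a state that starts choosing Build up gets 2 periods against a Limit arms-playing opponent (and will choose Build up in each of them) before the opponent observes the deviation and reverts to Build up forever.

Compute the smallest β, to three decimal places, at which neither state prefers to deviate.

The best deviation is to choose Build up for all 2 undetected periods, earning 25 each, then 11 forever once detected.
Deviation value: 25(1−β^2)/(1−β) + 11β^2/(1−β); cooperation value: 18/(1−β).
IC: 18 ≥ 25(1−β^2) + 11β^2 = 25 − 14β^2.
So β^2 ≥ 7/14 = 1/2, giving β ≥ (1/2)^(1/2) ≈ 0.707.

0.707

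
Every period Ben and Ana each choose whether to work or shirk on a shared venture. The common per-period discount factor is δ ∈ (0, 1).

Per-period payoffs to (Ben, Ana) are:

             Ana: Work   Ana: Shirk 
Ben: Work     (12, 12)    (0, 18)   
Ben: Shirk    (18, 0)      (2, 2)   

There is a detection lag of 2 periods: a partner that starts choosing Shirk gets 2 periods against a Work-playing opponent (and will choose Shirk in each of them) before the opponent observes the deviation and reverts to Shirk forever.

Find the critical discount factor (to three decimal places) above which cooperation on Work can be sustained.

A deviator earns 18 for 2 periods, then 2 forever; cooperating earns 12 forever. Multiplying the IC by (1−δ):
12 ≥ 18(1−δ^2) + 2δ^2, so 16·δ^2 ≥ 6 and δ^2 ≥ 3/8.
δ ≥ (3/8)^(1/2) ≈ 0.612.

0.612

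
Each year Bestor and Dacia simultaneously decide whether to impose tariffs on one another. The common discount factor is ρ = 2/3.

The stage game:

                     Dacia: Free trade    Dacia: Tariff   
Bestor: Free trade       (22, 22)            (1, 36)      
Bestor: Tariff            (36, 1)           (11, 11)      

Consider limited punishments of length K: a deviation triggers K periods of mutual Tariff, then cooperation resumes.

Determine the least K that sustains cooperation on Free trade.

3

IC: ρ(1−ρ^K)/(1−ρ) ≥ (36−22)/(22−11) = 14/11.
With ρ = 2/3: need 1 − ρ^K ≥ 14/11·(1−2/3)/(2/3), i.e. ρ^K ≤ 0.3636.
Since (2/3)^2 = 0.4444 and (2/3)^3 = 0.2963, the smallest such K is 3.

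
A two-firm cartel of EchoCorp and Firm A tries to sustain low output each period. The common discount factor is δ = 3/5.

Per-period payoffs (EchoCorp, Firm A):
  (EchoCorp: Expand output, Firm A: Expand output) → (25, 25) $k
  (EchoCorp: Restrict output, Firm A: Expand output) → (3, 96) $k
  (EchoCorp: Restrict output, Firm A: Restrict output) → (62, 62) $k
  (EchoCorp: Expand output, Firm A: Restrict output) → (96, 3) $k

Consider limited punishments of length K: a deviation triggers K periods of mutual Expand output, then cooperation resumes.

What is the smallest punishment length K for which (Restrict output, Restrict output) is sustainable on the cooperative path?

2

No profitable deviation requires (62−25)(δ+…+δ^K) ≥ 96−62, i.e. δ+…+δ^K ≥ 34/37 ≈ 0.9189.
With δ = 3/5, the partial sums are K=1: 0.6000, K=2: 0.9600.
K = 2 is the first length at which the sum reaches 0.9189.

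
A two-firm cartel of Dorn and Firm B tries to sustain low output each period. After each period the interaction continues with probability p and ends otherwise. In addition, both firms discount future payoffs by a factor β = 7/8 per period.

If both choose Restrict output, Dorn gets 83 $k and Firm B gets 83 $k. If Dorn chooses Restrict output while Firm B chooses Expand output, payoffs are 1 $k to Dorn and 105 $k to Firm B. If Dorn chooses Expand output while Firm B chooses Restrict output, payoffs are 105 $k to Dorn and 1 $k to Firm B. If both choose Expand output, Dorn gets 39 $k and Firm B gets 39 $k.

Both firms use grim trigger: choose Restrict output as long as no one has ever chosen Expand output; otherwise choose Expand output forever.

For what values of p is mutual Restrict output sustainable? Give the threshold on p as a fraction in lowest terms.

With continuation probability p and discount β, the effective per-period discount factor is βp.
Grim-trigger IC: βp ≥ (105−83)/(105−39) = 1/3.
So p ≥ (1/3)/(7/8) = 8/21.

8/21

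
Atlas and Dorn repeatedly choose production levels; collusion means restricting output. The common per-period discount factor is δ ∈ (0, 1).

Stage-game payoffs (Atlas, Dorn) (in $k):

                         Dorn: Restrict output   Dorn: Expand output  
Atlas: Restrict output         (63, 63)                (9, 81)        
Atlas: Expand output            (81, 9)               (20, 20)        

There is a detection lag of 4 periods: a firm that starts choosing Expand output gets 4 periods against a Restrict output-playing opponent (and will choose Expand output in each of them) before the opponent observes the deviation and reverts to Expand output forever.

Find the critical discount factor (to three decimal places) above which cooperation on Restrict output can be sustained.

A deviator earns 81 for 4 periods, then 20 forever; cooperating earns 63 forever. Multiplying the IC by (1−δ):
63 ≥ 81(1−δ^4) + 20δ^4, so 61·δ^4 ≥ 18 and δ^4 ≥ 18/61.
δ ≥ (18/61)^(1/4) ≈ 0.737.

0.737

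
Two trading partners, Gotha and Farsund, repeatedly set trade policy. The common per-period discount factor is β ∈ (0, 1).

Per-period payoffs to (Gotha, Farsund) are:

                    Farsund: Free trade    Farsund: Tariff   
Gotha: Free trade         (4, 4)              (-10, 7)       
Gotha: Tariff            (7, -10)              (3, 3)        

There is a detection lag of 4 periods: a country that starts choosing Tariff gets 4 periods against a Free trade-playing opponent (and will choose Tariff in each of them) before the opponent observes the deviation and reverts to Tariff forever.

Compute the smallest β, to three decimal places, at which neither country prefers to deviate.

0.931

The best deviation is to choose Tariff for all 4 undetected periods, earning 7 each, then 3 forever once detected.
Deviation value: 7(1−β^4)/(1−β) + 3β^4/(1−β); cooperation value: 4/(1−β).
IC: 4 ≥ 7(1−β^4) + 3β^4 = 7 − 4β^4.
So β^4 ≥ 3/4, giving β ≥ (3/4)^(1/4) ≈ 0.931.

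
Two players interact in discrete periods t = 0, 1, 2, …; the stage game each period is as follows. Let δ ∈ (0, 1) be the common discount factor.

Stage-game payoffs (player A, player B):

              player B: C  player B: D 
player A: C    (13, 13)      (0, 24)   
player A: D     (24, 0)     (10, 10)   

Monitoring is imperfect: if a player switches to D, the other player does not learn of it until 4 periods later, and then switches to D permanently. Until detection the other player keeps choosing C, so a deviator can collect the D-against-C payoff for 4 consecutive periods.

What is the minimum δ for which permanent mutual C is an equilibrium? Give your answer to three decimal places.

A deviator earns 24 for 4 periods, then 10 forever; cooperating earns 13 forever. Multiplying the IC by (1−δ):
13 ≥ 24(1−δ^4) + 10δ^4, so 14·δ^4 ≥ 11 and δ^4 ≥ 11/14.
δ ≥ (11/14)^(1/4) ≈ 0.941.

0.941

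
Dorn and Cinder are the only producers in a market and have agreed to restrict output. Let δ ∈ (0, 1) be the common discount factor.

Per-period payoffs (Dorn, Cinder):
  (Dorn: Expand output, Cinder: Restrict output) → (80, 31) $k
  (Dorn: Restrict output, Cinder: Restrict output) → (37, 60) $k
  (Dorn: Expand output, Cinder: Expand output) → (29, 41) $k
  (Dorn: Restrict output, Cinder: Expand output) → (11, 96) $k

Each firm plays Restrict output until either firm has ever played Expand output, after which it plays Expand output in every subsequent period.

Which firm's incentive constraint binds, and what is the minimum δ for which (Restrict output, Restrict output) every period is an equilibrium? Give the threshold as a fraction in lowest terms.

Dorn: cooperation gives 37 each period; deviation gives 80 once then 29 forever.
  37/(1−δ) ≥ 80 + 29δ/(1−δ) ⇒ δ ≥ 43/51.
Cinder: cooperation gives 60 each period; deviation gives 96 once then 41 forever.
  δ ≥ 36/55.
Both must hold, so the binding constraint is Dorn's: δ ≥ 43/51.

Dorn; δ ≥ 43/51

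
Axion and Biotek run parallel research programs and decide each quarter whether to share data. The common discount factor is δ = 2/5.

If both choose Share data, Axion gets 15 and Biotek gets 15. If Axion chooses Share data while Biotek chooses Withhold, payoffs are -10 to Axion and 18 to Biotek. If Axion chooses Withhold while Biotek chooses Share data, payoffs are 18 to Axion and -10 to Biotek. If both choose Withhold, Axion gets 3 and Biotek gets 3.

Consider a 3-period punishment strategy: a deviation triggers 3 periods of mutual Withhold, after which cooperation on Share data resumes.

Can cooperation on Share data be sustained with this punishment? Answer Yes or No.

Yes

IC: δ+…+δ^3 ≥ (18−15)/(15−3) = 1/4.
At δ = 2/5: partial sum = 0.6240 ≥ 0.2500. Cooperation sustainable.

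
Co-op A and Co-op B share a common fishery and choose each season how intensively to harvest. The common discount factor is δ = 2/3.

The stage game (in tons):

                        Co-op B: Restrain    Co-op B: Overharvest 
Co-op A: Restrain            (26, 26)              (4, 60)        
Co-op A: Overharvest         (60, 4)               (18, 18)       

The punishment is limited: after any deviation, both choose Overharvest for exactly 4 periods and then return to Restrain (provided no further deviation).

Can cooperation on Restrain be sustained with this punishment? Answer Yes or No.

No

A one-shot deviation gives 60 now, then 18 for 4 periods, then back to 26.
Gain from deviating: (60−26) today; loss: (26−18) in each of the next 4 periods.
No-deviation condition: (26−18)(δ+…+δ^4) ≥ 60−26, i.e. δ+…+δ^4 ≥ 17/4.
At δ = 2/3: δ+…+δ^4 = 1.6049 < 4.2500.
So cooperation is not sustainable.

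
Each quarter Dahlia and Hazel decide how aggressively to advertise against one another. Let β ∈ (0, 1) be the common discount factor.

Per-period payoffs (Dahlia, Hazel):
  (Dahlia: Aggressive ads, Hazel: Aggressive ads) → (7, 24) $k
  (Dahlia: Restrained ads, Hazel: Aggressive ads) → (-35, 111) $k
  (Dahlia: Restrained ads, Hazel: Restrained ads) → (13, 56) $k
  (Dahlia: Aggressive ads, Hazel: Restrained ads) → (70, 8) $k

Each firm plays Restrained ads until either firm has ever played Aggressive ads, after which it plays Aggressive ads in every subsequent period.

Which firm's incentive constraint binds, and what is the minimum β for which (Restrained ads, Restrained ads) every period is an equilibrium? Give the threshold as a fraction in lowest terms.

For Dahlia: deviation gain 70−13 = 57, per-period punishment loss 13−7 = 6. IC gives β ≥ 57/63 = 19/21.
For Hazel: gain 55, loss 32 per period, so β ≥ 55/87.
The tighter constraint is Dahlia's, so cooperation needs β ≥ 19/21.

Dahlia; β ≥ 19/21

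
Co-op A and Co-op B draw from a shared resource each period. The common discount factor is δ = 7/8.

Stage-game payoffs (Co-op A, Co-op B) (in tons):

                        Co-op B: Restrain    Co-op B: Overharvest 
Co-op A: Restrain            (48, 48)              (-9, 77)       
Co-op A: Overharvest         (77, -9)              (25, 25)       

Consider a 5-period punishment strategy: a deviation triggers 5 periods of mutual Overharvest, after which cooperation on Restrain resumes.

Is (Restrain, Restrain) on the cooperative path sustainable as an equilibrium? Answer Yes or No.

Yes

Comparing payoff streams over the 6 periods until play realigns: cooperate → 48(1+δ+…+δ^5); deviate → 77 + 25(δ+…+δ^5).
Cooperation is sustained iff (48−25)(δ+…+δ^5) ≥ 77−48.
δ+…+δ^5 = 7/8·(1−(7/8)^5)/(1−7/8) = 3.4096, and (77−48)/(48−25) = 1.2609.
3.4096 ≥ 1.2609, so cooperation is sustainable.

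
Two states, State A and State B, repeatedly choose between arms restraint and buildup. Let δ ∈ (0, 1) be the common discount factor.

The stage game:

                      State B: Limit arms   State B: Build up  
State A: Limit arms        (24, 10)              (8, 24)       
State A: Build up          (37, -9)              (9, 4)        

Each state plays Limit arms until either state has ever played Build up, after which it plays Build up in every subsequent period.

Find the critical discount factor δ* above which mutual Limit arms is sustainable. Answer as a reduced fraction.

State A's threshold: (37−24)/(37−9) = 13/28.
State B's threshold: (24−10)/(24−4) = 7/10.
13/28 < 7/10, so State B binds and δ* = 7/10.

7/10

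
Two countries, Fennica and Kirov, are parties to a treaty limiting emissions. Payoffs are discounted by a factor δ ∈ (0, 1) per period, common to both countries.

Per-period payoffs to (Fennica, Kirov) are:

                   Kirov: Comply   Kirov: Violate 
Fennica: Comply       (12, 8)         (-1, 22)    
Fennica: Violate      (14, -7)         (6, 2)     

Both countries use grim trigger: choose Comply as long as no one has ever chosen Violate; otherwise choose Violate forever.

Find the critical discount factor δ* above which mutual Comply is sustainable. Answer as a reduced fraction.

Fennica: cooperation gives 12 each period; deviation gives 14 once then 6 forever.
  12/(1−δ) ≥ 14 + 6δ/(1−δ) ⇒ δ ≥ 2/8 = 1/4.
Kirov: cooperation gives 8 each period; deviation gives 22 once then 2 forever.
  δ ≥ 14/20 = 7/10.
Both must hold, so the binding constraint is Kirov's: δ ≥ 7/10.

7/10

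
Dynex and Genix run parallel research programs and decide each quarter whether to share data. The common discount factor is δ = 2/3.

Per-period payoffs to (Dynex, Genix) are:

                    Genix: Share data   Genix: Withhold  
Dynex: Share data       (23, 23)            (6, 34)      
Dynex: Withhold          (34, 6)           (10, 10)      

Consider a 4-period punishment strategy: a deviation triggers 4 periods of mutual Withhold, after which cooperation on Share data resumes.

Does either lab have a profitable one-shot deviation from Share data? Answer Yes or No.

No

A one-shot deviation gives 34 now, then 10 for 4 periods, then back to 23.
Gain from deviating: (34−23) today; loss: (23−10) in each of the next 4 periods.
No-deviation condition: (23−10)(δ+…+δ^4) ≥ 34−23, i.e. δ+…+δ^4 ≥ 11/13.
At δ = 2/3: δ+…+δ^4 = 1.6049 ≥ 0.8462.
So cooperation is sustainable.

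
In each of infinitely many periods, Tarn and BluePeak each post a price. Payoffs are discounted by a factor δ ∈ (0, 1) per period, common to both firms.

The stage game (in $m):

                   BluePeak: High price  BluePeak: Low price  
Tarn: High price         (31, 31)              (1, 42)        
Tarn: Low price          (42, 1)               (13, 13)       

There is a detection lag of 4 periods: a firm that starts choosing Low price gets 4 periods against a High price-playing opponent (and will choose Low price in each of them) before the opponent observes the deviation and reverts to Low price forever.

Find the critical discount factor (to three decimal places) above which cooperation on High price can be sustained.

A deviator earns 42 for 4 periods, then 13 forever; cooperating earns 31 forever. Multiplying the IC by (1−δ):
31 ≥ 42(1−δ^4) + 13δ^4, so 29·δ^4 ≥ 11 and δ^4 ≥ 11/29.
δ ≥ (11/29)^(1/4) ≈ 0.785.

0.785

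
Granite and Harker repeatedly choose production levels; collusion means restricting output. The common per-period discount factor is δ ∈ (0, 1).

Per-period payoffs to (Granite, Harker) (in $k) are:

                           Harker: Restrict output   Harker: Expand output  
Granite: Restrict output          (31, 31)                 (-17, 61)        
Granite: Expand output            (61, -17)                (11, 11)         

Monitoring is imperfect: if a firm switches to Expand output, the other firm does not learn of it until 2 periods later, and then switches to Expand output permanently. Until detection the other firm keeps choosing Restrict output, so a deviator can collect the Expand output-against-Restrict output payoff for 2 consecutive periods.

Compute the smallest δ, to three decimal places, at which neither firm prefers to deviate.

Deviating for the 2 undetected periods gains 61−31 = 30 per period over cooperation, then loses 31−11 = 20 per period forever once punishment starts.
Gain: 30(1 + δ + … + δ^1); loss: 20·δ^2/(1−δ).
No profitable deviation ⇔ 30(1−δ^2) ≤ 20·δ^2, i.e. δ^2 ≥ 30/(30+20) = 3/5.
Hence δ ≥ (3/5)^(1/2) ≈ 0.775.

0.775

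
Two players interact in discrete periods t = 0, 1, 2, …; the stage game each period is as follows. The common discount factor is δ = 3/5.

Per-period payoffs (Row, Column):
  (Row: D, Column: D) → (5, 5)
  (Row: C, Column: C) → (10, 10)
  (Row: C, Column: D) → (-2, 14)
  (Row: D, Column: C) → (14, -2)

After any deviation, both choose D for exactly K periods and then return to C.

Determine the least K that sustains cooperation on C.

IC: δ(1−δ^K)/(1−δ) ≥ (14−10)/(10−5) = 4/5.
With δ = 3/5: need 1 − δ^K ≥ 4/5·(1−3/5)/(3/5), i.e. δ^K ≤ 0.4667.
Since (3/5)^1 = 0.6000 and (3/5)^2 = 0.3600, the smallest such K is 2.

2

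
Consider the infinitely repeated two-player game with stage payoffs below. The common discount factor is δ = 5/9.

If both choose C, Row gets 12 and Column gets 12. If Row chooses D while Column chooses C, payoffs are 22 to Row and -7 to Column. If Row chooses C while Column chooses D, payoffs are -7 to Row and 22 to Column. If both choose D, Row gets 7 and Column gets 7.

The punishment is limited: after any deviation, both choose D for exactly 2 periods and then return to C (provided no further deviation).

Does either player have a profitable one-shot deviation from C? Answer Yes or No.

Yes

IC: δ+…+δ^2 ≥ (22−12)/(12−7) = 2.
At δ = 5/9: partial sum = 0.8642 < 2.0000. Cooperation not sustainable.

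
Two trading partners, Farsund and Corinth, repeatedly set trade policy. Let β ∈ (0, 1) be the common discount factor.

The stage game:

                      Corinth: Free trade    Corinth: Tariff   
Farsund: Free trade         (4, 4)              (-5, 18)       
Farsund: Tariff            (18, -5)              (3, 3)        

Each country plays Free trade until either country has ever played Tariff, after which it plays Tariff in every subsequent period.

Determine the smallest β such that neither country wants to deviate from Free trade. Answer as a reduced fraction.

14/15

One-period gain from deviating is 18 − 4 = 14. The loss is 4 − 3 = 1 in every subsequent period, with present value 1·β/(1−β).
Deviation is unprofitable when 1·β/(1−β) ≥ 14, i.e. β/(1−β) ≥ 14.
Equivalently β ≥ 14/(14+1) = 14/15.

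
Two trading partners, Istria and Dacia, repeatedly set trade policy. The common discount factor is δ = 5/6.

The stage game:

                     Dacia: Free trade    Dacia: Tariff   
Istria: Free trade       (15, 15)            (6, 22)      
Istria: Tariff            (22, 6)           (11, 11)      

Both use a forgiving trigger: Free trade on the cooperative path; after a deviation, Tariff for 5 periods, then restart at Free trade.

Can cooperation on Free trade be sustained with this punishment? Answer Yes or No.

Yes

Comparing payoff streams over the 6 periods until play realigns: cooperate → 15(1+δ+…+δ^5); deviate → 22 + 11(δ+…+δ^5).
Cooperation is sustained iff (15−11)(δ+…+δ^5) ≥ 22−15.
δ+…+δ^5 = 5/6·(1−(5/6)^5)/(1−5/6) = 2.9906, and (22−15)/(15−11) = 1.7500.
2.9906 ≥ 1.7500, so cooperation is sustainable.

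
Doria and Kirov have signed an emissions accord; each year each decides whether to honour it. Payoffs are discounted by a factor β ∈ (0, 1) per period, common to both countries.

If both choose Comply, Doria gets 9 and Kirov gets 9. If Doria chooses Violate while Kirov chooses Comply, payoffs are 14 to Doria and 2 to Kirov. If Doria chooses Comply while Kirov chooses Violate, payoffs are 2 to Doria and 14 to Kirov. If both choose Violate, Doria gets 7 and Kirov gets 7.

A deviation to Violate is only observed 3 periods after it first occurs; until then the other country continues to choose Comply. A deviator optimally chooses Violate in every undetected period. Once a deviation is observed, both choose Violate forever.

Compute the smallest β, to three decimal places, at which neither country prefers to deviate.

Deviating for the 3 undetected periods gains 14−9 = 5 per period over cooperation, then loses 9−7 = 2 per period forever once punishment starts.
Gain: 5(1 + β + … + β^2); loss: 2·β^3/(1−β).
No profitable deviation ⇔ 5(1−β^3) ≤ 2·β^3, i.e. β^3 ≥ 5/(5+2) = 5/7.
Hence β ≥ (5/7)^(1/3) ≈ 0.894.

0.894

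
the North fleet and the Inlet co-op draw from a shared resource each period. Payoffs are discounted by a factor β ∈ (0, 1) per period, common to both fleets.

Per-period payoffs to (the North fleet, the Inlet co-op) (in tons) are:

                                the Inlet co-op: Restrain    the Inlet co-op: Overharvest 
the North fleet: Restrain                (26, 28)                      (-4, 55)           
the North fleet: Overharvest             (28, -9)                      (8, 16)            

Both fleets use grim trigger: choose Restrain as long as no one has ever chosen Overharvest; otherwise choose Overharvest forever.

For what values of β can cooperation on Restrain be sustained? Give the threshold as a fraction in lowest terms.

9/13

For the North fleet: deviation gain 28−26 = 2, per-period punishment loss 26−8 = 18. IC gives β ≥ 2/20 = 1/10.
For the Inlet co-op: gain 27, loss 12 per period, so β ≥ 27/39 = 9/13.
The tighter constraint is the Inlet co-op's, so cooperation needs β ≥ 9/13.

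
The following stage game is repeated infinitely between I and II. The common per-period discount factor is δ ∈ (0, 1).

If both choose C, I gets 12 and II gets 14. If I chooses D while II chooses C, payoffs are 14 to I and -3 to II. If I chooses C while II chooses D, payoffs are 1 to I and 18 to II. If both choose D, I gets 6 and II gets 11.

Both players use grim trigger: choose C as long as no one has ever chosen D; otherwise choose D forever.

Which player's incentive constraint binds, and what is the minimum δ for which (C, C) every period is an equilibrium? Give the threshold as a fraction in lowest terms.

II; δ ≥ 4/7

For I: deviation gain 14−12 = 2, per-period punishment loss 12−6 = 6. IC gives δ ≥ 2/8 = 1/4.
For II: gain 4, loss 3 per period, so δ ≥ 4/7.
The tighter constraint is II's, so cooperation needs δ ≥ 4/7.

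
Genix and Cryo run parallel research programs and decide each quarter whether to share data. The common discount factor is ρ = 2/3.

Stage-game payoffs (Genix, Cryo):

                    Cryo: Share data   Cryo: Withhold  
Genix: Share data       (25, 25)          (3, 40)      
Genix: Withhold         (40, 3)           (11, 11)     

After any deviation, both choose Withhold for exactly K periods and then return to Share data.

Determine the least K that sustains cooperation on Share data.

Need Σ_{k=1}^{K} ρ^k ≥ (40−25)/(25−11) = 1.0714 at ρ = 2/3.
At K = 1 the sum is 0.6667 < 1.0714; at K = 2 it is 1.1111 ≥ 1.0714.
So the minimum punishment length is K = 2.

2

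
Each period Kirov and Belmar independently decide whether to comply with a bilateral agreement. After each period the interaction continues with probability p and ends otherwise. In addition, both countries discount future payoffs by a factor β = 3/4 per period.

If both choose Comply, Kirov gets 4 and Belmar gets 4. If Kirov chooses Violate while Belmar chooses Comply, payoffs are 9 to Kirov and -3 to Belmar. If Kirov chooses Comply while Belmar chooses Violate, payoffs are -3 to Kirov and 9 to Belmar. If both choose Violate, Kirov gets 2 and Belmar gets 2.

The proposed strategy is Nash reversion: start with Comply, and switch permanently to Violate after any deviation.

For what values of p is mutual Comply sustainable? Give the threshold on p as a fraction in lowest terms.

With continuation probability p and discount β, the effective per-period discount factor is βp.
Grim-trigger IC: βp ≥ (9−4)/(9−2) = 5/7.
So p ≥ (5/7)/(3/4) = 20/21.

20/21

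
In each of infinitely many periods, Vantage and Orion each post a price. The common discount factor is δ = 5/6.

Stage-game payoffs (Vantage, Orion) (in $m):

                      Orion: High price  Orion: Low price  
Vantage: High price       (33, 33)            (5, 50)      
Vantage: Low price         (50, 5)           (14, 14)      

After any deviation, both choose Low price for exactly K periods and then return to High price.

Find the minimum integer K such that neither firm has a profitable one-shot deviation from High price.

2

No profitable deviation requires (33−14)(δ+…+δ^K) ≥ 50−33, i.e. δ+…+δ^K ≥ 17/19 ≈ 0.8947.
With δ = 5/6, the partial sums are K=1: 0.8333, K=2: 1.5278.
K = 2 is the first length at which the sum reaches 0.8947.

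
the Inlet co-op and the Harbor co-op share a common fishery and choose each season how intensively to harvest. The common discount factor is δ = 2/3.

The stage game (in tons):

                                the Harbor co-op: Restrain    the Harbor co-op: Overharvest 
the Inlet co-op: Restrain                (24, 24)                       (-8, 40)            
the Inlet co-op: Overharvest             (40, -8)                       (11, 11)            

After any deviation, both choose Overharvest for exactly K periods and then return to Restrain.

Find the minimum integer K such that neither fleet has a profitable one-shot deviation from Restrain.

3

Need Σ_{k=1}^{K} δ^k ≥ (40−24)/(24−11) = 1.2308 at δ = 2/3.
At K = 2 the sum is 1.1111 < 1.2308; at K = 3 it is 1.4074 ≥ 1.2308.
So the minimum punishment length is K = 3.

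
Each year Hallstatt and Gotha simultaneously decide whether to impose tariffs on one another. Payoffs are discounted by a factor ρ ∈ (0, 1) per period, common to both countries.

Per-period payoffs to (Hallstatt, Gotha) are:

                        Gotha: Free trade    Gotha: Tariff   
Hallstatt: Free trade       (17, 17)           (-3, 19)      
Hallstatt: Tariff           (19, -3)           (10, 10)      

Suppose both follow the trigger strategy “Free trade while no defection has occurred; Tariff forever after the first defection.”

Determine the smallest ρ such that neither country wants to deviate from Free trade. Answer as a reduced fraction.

2/9

17/(1−ρ) ≥ 19 + 10ρ/(1−ρ)
17 ≥ 19 − 9ρ
ρ ≥ 2/9.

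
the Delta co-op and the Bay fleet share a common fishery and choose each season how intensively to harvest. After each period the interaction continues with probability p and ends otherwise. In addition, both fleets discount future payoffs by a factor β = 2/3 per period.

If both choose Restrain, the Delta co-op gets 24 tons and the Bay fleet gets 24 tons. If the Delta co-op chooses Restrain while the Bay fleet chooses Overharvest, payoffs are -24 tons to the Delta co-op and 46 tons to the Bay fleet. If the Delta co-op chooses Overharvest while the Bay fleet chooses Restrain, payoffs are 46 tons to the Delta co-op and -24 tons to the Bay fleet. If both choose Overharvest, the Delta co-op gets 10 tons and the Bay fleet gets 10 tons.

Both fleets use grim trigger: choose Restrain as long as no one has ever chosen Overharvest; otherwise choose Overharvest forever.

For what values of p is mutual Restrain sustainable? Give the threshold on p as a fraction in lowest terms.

11/12

With continuation probability p and discount β, the effective per-period discount factor is βp.
Grim-trigger IC: βp ≥ (46−24)/(46−10) = 11/18.
So p ≥ (11/18)/(2/3) = 11/12.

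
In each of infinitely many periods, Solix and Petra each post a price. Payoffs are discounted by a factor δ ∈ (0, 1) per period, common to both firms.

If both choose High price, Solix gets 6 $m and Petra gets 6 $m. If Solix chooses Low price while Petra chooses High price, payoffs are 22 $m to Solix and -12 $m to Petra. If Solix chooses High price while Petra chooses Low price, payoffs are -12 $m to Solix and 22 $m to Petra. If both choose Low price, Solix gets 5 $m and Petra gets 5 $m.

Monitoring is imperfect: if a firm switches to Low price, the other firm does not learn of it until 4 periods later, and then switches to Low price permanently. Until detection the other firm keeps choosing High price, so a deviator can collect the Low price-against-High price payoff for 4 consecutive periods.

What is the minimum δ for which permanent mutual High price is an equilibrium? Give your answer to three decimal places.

The best deviation is to choose Low price for all 4 undetected periods, earning 22 each, then 5 forever once detected.
Deviation value: 22(1−δ^4)/(1−δ) + 5δ^4/(1−δ); cooperation value: 6/(1−δ).
IC: 6 ≥ 22(1−δ^4) + 5δ^4 = 22 − 17δ^4.
So δ^4 ≥ 16/17, giving δ ≥ (16/17)^(1/4) ≈ 0.985.

0.985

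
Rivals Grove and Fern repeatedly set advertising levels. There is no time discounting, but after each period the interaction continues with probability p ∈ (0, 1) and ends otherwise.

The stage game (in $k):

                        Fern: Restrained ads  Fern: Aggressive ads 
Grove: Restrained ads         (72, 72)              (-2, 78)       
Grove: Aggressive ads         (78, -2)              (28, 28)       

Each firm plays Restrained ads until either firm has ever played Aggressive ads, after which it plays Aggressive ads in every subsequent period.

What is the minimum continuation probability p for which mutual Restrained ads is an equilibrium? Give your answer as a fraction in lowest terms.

3/25

With no time discounting, the continuation probability p plays the role of the discount factor.
Grim-trigger IC: 72/(1−p) ≥ 78 + 28p/(1−p) ⇒ p ≥ (78−72)/(78−28) = 3/25.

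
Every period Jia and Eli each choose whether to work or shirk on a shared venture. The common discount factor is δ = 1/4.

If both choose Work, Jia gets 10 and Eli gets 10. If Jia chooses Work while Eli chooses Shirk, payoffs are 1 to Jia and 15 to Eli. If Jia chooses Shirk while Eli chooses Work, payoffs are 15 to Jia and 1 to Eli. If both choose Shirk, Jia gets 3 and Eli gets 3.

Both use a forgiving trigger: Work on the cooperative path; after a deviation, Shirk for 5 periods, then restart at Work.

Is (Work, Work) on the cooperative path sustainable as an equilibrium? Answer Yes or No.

IC: δ+…+δ^5 ≥ (15−10)/(10−3) = 5/7.
At δ = 1/4: partial sum = 0.3330 < 0.7143. Cooperation not sustainable.

No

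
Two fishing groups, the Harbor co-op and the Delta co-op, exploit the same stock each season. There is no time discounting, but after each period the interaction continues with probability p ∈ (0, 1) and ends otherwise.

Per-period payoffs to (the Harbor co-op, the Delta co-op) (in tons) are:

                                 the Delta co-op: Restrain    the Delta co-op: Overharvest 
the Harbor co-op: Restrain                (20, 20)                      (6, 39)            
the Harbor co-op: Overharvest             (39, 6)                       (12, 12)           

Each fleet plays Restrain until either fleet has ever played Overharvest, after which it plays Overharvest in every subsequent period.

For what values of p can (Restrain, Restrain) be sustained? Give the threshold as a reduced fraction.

19/27

Expected cooperation value is 20 + p·20 + p²·20 + … = 20/(1−p); deviation gives 39 + p·12/(1−p).
20 ≥ 39(1−p) + 12p ⇒ 27p ≥ 19 ⇒ p ≥ 19/27.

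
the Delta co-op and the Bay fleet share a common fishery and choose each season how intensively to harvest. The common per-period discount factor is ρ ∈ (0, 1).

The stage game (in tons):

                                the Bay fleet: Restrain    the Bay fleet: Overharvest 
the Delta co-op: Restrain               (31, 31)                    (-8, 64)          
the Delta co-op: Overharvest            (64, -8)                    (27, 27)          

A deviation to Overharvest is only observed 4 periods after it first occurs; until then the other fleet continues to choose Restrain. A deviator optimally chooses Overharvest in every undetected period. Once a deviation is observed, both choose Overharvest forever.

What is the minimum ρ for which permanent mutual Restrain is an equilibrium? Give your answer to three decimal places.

The best deviation is to choose Overharvest for all 4 undetected periods, earning 64 each, then 27 forever once detected.
Deviation value: 64(1−ρ^4)/(1−ρ) + 27ρ^4/(1−ρ); cooperation value: 31/(1−ρ).
IC: 31 ≥ 64(1−ρ^4) + 27ρ^4 = 64 − 37ρ^4.
So ρ^4 ≥ 33/37, giving ρ ≥ (33/37)^(1/4) ≈ 0.972.

0.972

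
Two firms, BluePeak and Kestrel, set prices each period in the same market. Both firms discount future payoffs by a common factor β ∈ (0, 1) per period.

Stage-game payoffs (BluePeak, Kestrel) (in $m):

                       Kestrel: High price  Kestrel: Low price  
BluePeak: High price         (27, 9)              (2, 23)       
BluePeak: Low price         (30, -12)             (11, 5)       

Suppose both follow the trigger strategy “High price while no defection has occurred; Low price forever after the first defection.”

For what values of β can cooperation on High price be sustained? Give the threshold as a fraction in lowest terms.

For BluePeak: deviation gain 30−27 = 3, per-period punishment loss 27−11 = 16. IC gives β ≥ 3/19.
For Kestrel: gain 14, loss 4 per period, so β ≥ 14/18 = 7/9.
The tighter constraint is Kestrel's, so cooperation needs β ≥ 7/9.

7/9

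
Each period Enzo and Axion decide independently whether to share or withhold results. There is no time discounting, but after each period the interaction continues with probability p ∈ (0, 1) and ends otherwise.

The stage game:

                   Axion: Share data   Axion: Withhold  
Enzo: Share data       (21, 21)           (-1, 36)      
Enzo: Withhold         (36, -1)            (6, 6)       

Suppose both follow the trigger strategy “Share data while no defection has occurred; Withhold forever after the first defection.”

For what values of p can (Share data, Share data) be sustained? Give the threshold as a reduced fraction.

1/2

Expected cooperation value is 21 + p·21 + p²·21 + … = 21/(1−p); deviation gives 36 + p·6/(1−p).
21 ≥ 36(1−p) + 6p ⇒ 30p ≥ 15 ⇒ p ≥ 15/30 = 1/2.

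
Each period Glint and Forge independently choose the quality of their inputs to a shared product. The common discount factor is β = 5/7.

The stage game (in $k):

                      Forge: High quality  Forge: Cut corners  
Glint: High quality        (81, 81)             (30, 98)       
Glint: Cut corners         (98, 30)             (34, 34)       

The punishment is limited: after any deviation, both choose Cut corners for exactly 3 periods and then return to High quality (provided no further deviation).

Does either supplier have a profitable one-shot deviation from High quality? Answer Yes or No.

Comparing payoff streams over the 4 periods until play realigns: cooperate → 81(1+β+…+β^3); deviate → 98 + 34(β+…+β^3).
Cooperation is sustained iff (81−34)(β+…+β^3) ≥ 98−81.
β+…+β^3 = 5/7·(1−(5/7)^3)/(1−5/7) = 1.5889, and (98−81)/(81−34) = 0.3617.
1.5889 ≥ 0.3617, so cooperation is sustainable.

No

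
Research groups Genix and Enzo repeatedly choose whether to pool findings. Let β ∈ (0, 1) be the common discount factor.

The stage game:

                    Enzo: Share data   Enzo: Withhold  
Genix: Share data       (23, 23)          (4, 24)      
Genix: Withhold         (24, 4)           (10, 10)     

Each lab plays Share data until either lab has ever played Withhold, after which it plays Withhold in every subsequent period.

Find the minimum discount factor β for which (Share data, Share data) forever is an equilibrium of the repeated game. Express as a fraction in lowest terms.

1/14

One-period gain from deviating is 24 − 23 = 1. The loss is 23 − 10 = 13 in every subsequent period, with present value 13·β/(1−β).
Deviation is unprofitable when 13·β/(1−β) ≥ 1, i.e. β/(1−β) ≥ 1/13.
Equivalently β ≥ 1/(1+13) = 1/14.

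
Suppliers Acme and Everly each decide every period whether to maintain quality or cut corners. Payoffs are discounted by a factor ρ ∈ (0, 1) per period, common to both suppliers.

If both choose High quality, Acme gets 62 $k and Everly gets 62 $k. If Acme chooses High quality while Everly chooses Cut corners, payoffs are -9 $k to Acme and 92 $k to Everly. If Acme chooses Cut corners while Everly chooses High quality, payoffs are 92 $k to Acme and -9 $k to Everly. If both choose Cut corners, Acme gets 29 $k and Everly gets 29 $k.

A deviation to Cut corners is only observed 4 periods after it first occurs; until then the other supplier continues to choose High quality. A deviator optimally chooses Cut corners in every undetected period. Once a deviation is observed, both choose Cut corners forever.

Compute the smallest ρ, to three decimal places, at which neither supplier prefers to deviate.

0.831

A deviator earns 92 for 4 periods, then 29 forever; cooperating earns 62 forever. Multiplying the IC by (1−ρ):
62 ≥ 92(1−ρ^4) + 29ρ^4, so 63·ρ^4 ≥ 30 and ρ^4 ≥ 10/21.
ρ ≥ (10/21)^(1/4) ≈ 0.831.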